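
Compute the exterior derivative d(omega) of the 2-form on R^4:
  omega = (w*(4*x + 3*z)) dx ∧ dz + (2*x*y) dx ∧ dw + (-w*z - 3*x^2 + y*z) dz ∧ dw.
d(omega) = (-2*x + 3*z) dx ∧ dz ∧ dw + (-2*x) dx ∧ dy ∧ dw + (z) dy ∧ dz ∧ dw

For a 2-form omega = sum_{i<j} g_{ij} dx_i ∧ dx_j, the exterior derivative is
  d(omega) = sum_{i<j} d(g_{ij}) ∧ dx_i ∧ dx_j = sum_{i<j, k} (∂g_{ij}/∂x_k) dx_k ∧ dx_i ∧ dx_j.
Expand each term, using dx_k ∧ dx_i ∧ dx_j = sgn(permutation) dx_{(a)} ∧ dx_{(b)} ∧ dx_{(c)} with (a < b < c) sorted:
  d(w*(4*x + 3*z)) includes (∂/∂w)(w*(4*x + 3*z)) dw = (4*x + 3*z) dw, which multiplied by dx ∧ dz gives (4*x + 3*z) dx ∧ dz ∧ dw
  d(2*x*y) includes (∂/∂y)(2*x*y) dy = (2*x) dy, which multiplied by dx ∧ dw gives (-2*x) dx ∧ dy ∧ dw
  d(-w*z - 3*x^2 + y*z) includes (∂/∂x)(-w*z - 3*x^2 + y*z) dx = (-6*x) dx, which multiplied by dz ∧ dw gives (-6*x) dx ∧ dz ∧ dw
  d(-w*z - 3*x^2 + y*z) includes (∂/∂y)(-w*z - 3*x^2 + y*z) dy = (z) dy, which multiplied by dz ∧ dw gives (z) dy ∧ dz ∧ dw
Collecting like 3-forms: d(omega) = (-2*x + 3*z) dx ∧ dz ∧ dw + (-2*x) dx ∧ dy ∧ dw + (z) dy ∧ dz ∧ dw.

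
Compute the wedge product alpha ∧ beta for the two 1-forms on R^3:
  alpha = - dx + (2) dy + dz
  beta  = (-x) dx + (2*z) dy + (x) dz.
alpha ∧ beta = (2*x - 2*z) dx ∧ dy + (2*x - 2*z) dy ∧ dz

Distribute the wedge, using dx_i ∧ dx_j = -dx_j ∧ dx_i and dx_i ∧ dx_i = 0. For each pair (i, j) with i < j, the coefficient of dx_i ∧ dx_j in alpha ∧ beta is (alpha_i * beta_j - alpha_j * beta_i). Collecting: alpha ∧ beta = (2*x - 2*z) dx ∧ dy + (2*x - 2*z) dy ∧ dz.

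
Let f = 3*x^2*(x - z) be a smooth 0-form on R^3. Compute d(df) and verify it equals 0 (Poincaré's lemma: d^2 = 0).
d(df) = 0

Step 1: df = sum_i (∂f/∂x_i) dx_i = (3*x*(3*x - 2*z)) dx + (0) dy + (-3*x^2) dz.
Step 2: Apply d again. Using the 1-form formula, the coefficient of dx ∧ dy in d(df) is ∂^2 f/∂x ∂y - ∂^2 f/∂y ∂x = (0) - (0) = 0 (equality of mixed partials for smooth f).
Similarly for dx ∧ dz and dy ∧ dz — all coefficients vanish. So d(df) = 0.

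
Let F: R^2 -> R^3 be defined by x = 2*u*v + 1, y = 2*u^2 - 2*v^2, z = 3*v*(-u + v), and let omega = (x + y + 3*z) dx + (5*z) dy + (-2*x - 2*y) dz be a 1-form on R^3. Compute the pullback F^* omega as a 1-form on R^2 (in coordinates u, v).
F^* omega = (2*v*(-22*u^2 + 29*u*v + v^2 + 4)) du + (16*u^3 - 26*u^2*v + 38*u*v^2 + 8*u - 36*v^3 - 12*v) dv

Using F^*(f dg) = (f ∘ F) d(g ∘ F), substitute each coordinate x_i by F_i(u, v) in f_i, and replace dx_i by d F_i = (∂F_i/∂u) du + (∂F_i/∂v) dv.
  For the x component: f_1(F) = 2*u^2 - 7*u*v + 7*v^2 + 1; d F_1 = (2*v) du + (2*u) dv
  For the y component: f_2(F) = 15*v*(-u + v); d F_2 = (4*u) du + (-4*v) dv
  For the z component: f_3(F) = -4*u^2 - 4*u*v + 4*v^2 - 2; d F_3 = (-3*v) du + (-3*u + 6*v) dv
Combining and collecting du, dv coefficients:
  coeff of du: 2*v*(-22*u^2 + 29*u*v + v^2 + 4)
  coeff of dv: 16*u^3 - 26*u^2*v + 38*u*v^2 + 8*u - 36*v^3 - 12*v
F^* omega = (2*v*(-22*u^2 + 29*u*v + v^2 + 4)) du + (16*u^3 - 26*u^2*v + 38*u*v^2 + 8*u - 36*v^3 - 12*v) dv.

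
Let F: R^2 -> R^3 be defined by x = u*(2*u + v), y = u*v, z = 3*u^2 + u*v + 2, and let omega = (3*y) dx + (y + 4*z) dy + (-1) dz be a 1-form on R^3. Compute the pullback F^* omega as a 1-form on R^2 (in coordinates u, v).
F^* omega = (24*u^2*v + 8*u*v^2 - 6*u + 7*v) du + (u*(12*u^2 + 8*u*v + 7)) dv

Using F^*(f dg) = (f ∘ F) d(g ∘ F), substitute each coordinate x_i by F_i(u, v) in f_i, and replace dx_i by d F_i = (∂F_i/∂u) du + (∂F_i/∂v) dv.
  For the x component: f_1(F) = 3*u*v; d F_1 = (4*u + v) du + (u) dv
  For the y component: f_2(F) = 12*u^2 + 5*u*v + 8; d F_2 = (v) du + (u) dv
  For the z component: f_3(F) = -1; d F_3 = (6*u + v) du + (u) dv
Combining and collecting du, dv coefficients:
  coeff of du: 24*u^2*v + 8*u*v^2 - 6*u + 7*v
  coeff of dv: u*(12*u^2 + 8*u*v + 7)
F^* omega = (24*u^2*v + 8*u*v^2 - 6*u + 7*v) du + (u*(12*u^2 + 8*u*v + 7)) dv.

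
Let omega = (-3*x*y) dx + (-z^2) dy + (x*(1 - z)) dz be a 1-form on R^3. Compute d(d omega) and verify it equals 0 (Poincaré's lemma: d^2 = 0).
d(d omega) = 0

Step 1: d omega = sum_{i<j} (∂f_j/∂x_i - ∂f_i/∂x_j) dx_i ∧ dx_j:
  coeff of dx ∧ dy: 3*x
  coeff of dx ∧ dz: 1 - z
  coeff of dy ∧ dz: 2*z
Step 2: Apply d again to each 2-form coefficient. The only possible 3-form in R^3 is dx ∧ dy ∧ dz, with coefficient
  ∂(coeff of dy∧dz)/∂x - ∂(coeff of dx∧dz)/∂y + ∂(coeff of dx∧dy)/∂z
  = ∂/∂x (2*z) - ∂/∂y (1 - z) + ∂/∂z (3*x).
Each of these terms simplifies to sums of mixed partials that cancel in pairs. The result is 0 (by equality of mixed partials for smooth functions — Schwarz / Clairaut).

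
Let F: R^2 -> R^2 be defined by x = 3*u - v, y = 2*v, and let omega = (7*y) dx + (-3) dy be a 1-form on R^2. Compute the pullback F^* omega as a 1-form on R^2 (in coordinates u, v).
F^* omega = (42*v) du + (-14*v - 6) dv

Using F^*(f dg) = (f ∘ F) d(g ∘ F), substitute each coordinate x_i by F_i(u, v) in f_i, and replace dx_i by d F_i = (∂F_i/∂u) du + (∂F_i/∂v) dv.
  For the x component: f_1(F) = 14*v; d F_1 = (3) du + (-1) dv
  For the y component: f_2(F) = -3; d F_2 = (0) du + (2) dv
Combining and collecting du, dv coefficients:
  coeff of du: 42*v
  coeff of dv: -14*v - 6
F^* omega = (42*v) du + (-14*v - 6) dv.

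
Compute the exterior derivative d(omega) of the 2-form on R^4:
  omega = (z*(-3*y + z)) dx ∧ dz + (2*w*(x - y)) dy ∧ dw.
d(omega) = (3*z) dx ∧ dy ∧ dz + (2*w) dx ∧ dy ∧ dw

For a 2-form omega = sum_{i<j} g_{ij} dx_i ∧ dx_j, the exterior derivative is
  d(omega) = sum_{i<j} d(g_{ij}) ∧ dx_i ∧ dx_j = sum_{i<j, k} (∂g_{ij}/∂x_k) dx_k ∧ dx_i ∧ dx_j.
Expand each term, using dx_k ∧ dx_i ∧ dx_j = sgn(permutation) dx_{(a)} ∧ dx_{(b)} ∧ dx_{(c)} with (a < b < c) sorted:
  d(z*(-3*y + z)) includes (∂/∂y)(z*(-3*y + z)) dy = (-3*z) dy, which multiplied by dx ∧ dz gives (3*z) dx ∧ dy ∧ dz
  d(2*w*(x - y)) includes (∂/∂x)(2*w*(x - y)) dx = (2*w) dx, which multiplied by dy ∧ dw gives (2*w) dx ∧ dy ∧ dw
Collecting like 3-forms: d(omega) = (3*z) dx ∧ dy ∧ dz + (2*w) dx ∧ dy ∧ dw.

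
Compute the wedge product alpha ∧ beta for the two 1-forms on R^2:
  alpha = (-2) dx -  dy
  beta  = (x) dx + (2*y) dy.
alpha ∧ beta = (x - 4*y) dx ∧ dy

Distribute the wedge, using dx_i ∧ dx_j = -dx_j ∧ dx_i and dx_i ∧ dx_i = 0. For each pair (i, j) with i < j, the coefficient of dx_i ∧ dx_j in alpha ∧ beta is (alpha_i * beta_j - alpha_j * beta_i). Collecting: alpha ∧ beta = (x - 4*y) dx ∧ dy.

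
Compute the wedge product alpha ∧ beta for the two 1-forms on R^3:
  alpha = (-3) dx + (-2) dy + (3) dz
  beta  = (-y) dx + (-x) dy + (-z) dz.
alpha ∧ beta = (3*x - 2*y) dx ∧ dy + (3*y + 3*z) dx ∧ dz + (3*x + 2*z) dy ∧ dz

Distribute the wedge, using dx_i ∧ dx_j = -dx_j ∧ dx_i and dx_i ∧ dx_i = 0. For each pair (i, j) with i < j, the coefficient of dx_i ∧ dx_j in alpha ∧ beta is (alpha_i * beta_j - alpha_j * beta_i). Collecting: alpha ∧ beta = (3*x - 2*y) dx ∧ dy + (3*y + 3*z) dx ∧ dz + (3*x + 2*z) dy ∧ dz.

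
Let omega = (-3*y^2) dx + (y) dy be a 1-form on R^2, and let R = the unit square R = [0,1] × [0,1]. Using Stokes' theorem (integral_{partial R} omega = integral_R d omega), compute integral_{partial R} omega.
integral_(partial R) omega = 3

Stokes: integral_partial_R omega = integral_R d omega with d omega = (∂Q/∂x - ∂P/∂y) dx ∧ dy.
  ∂Q/∂x = 0
  ∂P/∂y = -6*y
  integrand = ∂Q/∂x - ∂P/∂y = 6*y.
Integrating over R: integral_0^1 integral_0^1 (6*y) dx dy = 3.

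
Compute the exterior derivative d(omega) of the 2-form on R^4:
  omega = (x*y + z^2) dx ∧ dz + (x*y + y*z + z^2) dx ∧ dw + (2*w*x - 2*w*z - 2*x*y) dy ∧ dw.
d(omega) = (-x) dx ∧ dy ∧ dz + (2*w - x - 2*y - z) dx ∧ dy ∧ dw + (-y - 2*z) dx ∧ dz ∧ dw + (2*w) dy ∧ dz ∧ dw

For a 2-form omega = sum_{i<j} g_{ij} dx_i ∧ dx_j, the exterior derivative is
  d(omega) = sum_{i<j} d(g_{ij}) ∧ dx_i ∧ dx_j = sum_{i<j, k} (∂g_{ij}/∂x_k) dx_k ∧ dx_i ∧ dx_j.
Expand each term, using dx_k ∧ dx_i ∧ dx_j = sgn(permutation) dx_{(a)} ∧ dx_{(b)} ∧ dx_{(c)} with (a < b < c) sorted:
  d(x*y + z^2) includes (∂/∂y)(x*y + z^2) dy = (x) dy, which multiplied by dx ∧ dz gives (-x) dx ∧ dy ∧ dz
  d(x*y + y*z + z^2) includes (∂/∂y)(x*y + y*z + z^2) dy = (x + z) dy, which multiplied by dx ∧ dw gives (-x - z) dx ∧ dy ∧ dw
  d(x*y + y*z + z^2) includes (∂/∂z)(x*y + y*z + z^2) dz = (y + 2*z) dz, which multiplied by dx ∧ dw gives (-y - 2*z) dx ∧ dz ∧ dw
  d(2*w*x - 2*w*z - 2*x*y) includes (∂/∂x)(2*w*x - 2*w*z - 2*x*y) dx = (2*w - 2*y) dx, which multiplied by dy ∧ dw gives (2*w - 2*y) dx ∧ dy ∧ dw
  d(2*w*x - 2*w*z - 2*x*y) includes (∂/∂z)(2*w*x - 2*w*z - 2*x*y) dz = (-2*w) dz, which multiplied by dy ∧ dw gives (2*w) dy ∧ dz ∧ dw
Collecting like 3-forms: d(omega) = (-x) dx ∧ dy ∧ dz + (2*w - x - 2*y - z) dx ∧ dy ∧ dw + (-y - 2*z) dx ∧ dz ∧ dw + (2*w) dy ∧ dz ∧ dw.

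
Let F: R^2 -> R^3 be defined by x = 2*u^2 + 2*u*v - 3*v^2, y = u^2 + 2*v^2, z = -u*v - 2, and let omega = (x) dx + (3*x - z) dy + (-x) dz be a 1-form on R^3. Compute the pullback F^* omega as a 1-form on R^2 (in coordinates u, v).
F^* omega = (20*u^3 + 28*u^2*v - 24*u*v^2 + 4*u - 9*v^3) du + (6*u^3 + 18*u^2*v + 7*u*v^2 - 18*v^3 + 8*v) dv

Using F^*(f dg) = (f ∘ F) d(g ∘ F), substitute each coordinate x_i by F_i(u, v) in f_i, and replace dx_i by d F_i = (∂F_i/∂u) du + (∂F_i/∂v) dv.
  For the x component: f_1(F) = 2*u^2 + 2*u*v - 3*v^2; d F_1 = (4*u + 2*v) du + (2*u - 6*v) dv
  For the y component: f_2(F) = 6*u^2 + 7*u*v - 9*v^2 + 2; d F_2 = (2*u) du + (4*v) dv
  For the z component: f_3(F) = -2*u^2 - 2*u*v + 3*v^2; d F_3 = (-v) du + (-u) dv
Combining and collecting du, dv coefficients:
  coeff of du: 20*u^3 + 28*u^2*v - 24*u*v^2 + 4*u - 9*v^3
  coeff of dv: 6*u^3 + 18*u^2*v + 7*u*v^2 - 18*v^3 + 8*v
F^* omega = (20*u^3 + 28*u^2*v - 24*u*v^2 + 4*u - 9*v^3) du + (6*u^3 + 18*u^2*v + 7*u*v^2 - 18*v^3 + 8*v) dv.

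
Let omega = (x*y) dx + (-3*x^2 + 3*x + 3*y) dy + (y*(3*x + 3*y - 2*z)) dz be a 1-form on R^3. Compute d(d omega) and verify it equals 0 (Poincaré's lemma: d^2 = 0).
d(d omega) = 0

Step 1: d omega = sum_{i<j} (∂f_j/∂x_i - ∂f_i/∂x_j) dx_i ∧ dx_j:
  coeff of dx ∧ dy: 3 - 7*x
  coeff of dx ∧ dz: 3*y
  coeff of dy ∧ dz: 3*x + 6*y - 2*z
Step 2: Apply d again to each 2-form coefficient. The only possible 3-form in R^3 is dx ∧ dy ∧ dz, with coefficient
  ∂(coeff of dy∧dz)/∂x - ∂(coeff of dx∧dz)/∂y + ∂(coeff of dx∧dy)/∂z
  = ∂/∂x (3*x + 6*y - 2*z) - ∂/∂y (3*y) + ∂/∂z (3 - 7*x).
Each of these terms simplifies to sums of mixed partials that cancel in pairs. The result is 0 (by equality of mixed partials for smooth functions — Schwarz / Clairaut).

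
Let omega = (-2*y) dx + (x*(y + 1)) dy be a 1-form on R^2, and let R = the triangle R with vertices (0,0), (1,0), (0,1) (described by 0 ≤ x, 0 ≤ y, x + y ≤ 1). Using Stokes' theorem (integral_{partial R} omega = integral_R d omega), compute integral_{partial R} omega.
integral_(partial R) omega = 5/3

Stokes: integral_partial_R omega = integral_R d omega with d omega = (∂Q/∂x - ∂P/∂y) dx ∧ dy.
  ∂Q/∂x = y + 1
  ∂P/∂y = -2
  integrand = ∂Q/∂x - ∂P/∂y = y + 3.
Integrating over R: integral_0^1 integral_0^{1-x} (y + 3) dy dx = 5/3.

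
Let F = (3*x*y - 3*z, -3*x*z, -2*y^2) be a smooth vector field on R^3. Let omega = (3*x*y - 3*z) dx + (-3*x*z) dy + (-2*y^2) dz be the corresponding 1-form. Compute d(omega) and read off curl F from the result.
d(omega) = (3*x - 4*y) dy ∧ dz + (-3) dz ∧ dx + (-3*x - 3*z) dx ∧ dy; curl F = (3*x - 4*y, -3, -3*x - 3*z)

d omega = sum_{i<j} (∂f_j/∂x_i - ∂f_i/∂x_j) dx_i ∧ dx_j. Under the identification (dy ∧ dz, dz ∧ dx, dx ∧ dy) ↔ (e_x, e_y, e_z), the coefficients are exactly the components of curl F. Compute:
  ∂R/∂y - ∂Q/∂z = (-4*y) - (-3*x) = 3*x - 4*y
  ∂P/∂z - ∂R/∂x = (-3) - (0) = -3
  ∂Q/∂x - ∂P/∂y = (-3*z) - (3*x) = -3*x - 3*z.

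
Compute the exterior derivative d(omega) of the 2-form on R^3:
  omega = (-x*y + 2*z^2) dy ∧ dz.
d(omega) = (-y) dx ∧ dy ∧ dz

For a 2-form omega = sum_{i<j} g_{ij} dx_i ∧ dx_j, the exterior derivative is
  d(omega) = sum_{i<j} d(g_{ij}) ∧ dx_i ∧ dx_j = sum_{i<j, k} (∂g_{ij}/∂x_k) dx_k ∧ dx_i ∧ dx_j.
Expand each term, using dx_k ∧ dx_i ∧ dx_j = sgn(permutation) dx_{(a)} ∧ dx_{(b)} ∧ dx_{(c)} with (a < b < c) sorted:
  d(-x*y + 2*z^2) includes (∂/∂x)(-x*y + 2*z^2) dx = (-y) dx, which multiplied by dy ∧ dz gives (-y) dx ∧ dy ∧ dz
Collecting like 3-forms: d(omega) = (-y) dx ∧ dy ∧ dz.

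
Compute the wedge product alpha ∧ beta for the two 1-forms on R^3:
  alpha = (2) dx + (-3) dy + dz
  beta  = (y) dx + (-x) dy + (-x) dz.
alpha ∧ beta = (-2*x + 3*y) dx ∧ dy + (-2*x - y) dx ∧ dz + (4*x) dy ∧ dz

Distribute the wedge, using dx_i ∧ dx_j = -dx_j ∧ dx_i and dx_i ∧ dx_i = 0. For each pair (i, j) with i < j, the coefficient of dx_i ∧ dx_j in alpha ∧ beta is (alpha_i * beta_j - alpha_j * beta_i). Collecting: alpha ∧ beta = (-2*x + 3*y) dx ∧ dy + (-2*x - y) dx ∧ dz + (4*x) dy ∧ dz.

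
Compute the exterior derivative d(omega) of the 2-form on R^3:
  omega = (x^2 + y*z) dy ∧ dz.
d(omega) = (2*x) dx ∧ dy ∧ dz

For a 2-form omega = sum_{i<j} g_{ij} dx_i ∧ dx_j, the exterior derivative is
  d(omega) = sum_{i<j} d(g_{ij}) ∧ dx_i ∧ dx_j = sum_{i<j, k} (∂g_{ij}/∂x_k) dx_k ∧ dx_i ∧ dx_j.
Expand each term, using dx_k ∧ dx_i ∧ dx_j = sgn(permutation) dx_{(a)} ∧ dx_{(b)} ∧ dx_{(c)} with (a < b < c) sorted:
  d(x^2 + y*z) includes (∂/∂x)(x^2 + y*z) dx = (2*x) dx, which multiplied by dy ∧ dz gives (2*x) dx ∧ dy ∧ dz
Collecting like 3-forms: d(omega) = (2*x) dx ∧ dy ∧ dz.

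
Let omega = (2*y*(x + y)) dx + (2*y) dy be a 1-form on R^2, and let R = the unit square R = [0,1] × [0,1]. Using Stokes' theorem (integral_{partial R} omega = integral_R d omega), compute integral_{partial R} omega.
integral_(partial R) omega = -3

Stokes: integral_partial_R omega = integral_R d omega with d omega = (∂Q/∂x - ∂P/∂y) dx ∧ dy.
  ∂Q/∂x = 0
  ∂P/∂y = 2*x + 4*y
  integrand = ∂Q/∂x - ∂P/∂y = -2*x - 4*y.
Integrating over R: integral_0^1 integral_0^1 (-2*x - 4*y) dx dy = -3.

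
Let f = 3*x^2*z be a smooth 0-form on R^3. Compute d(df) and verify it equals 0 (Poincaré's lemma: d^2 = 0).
d(df) = 0

Step 1: df = sum_i (∂f/∂x_i) dx_i = (6*x*z) dx + (0) dy + (3*x^2) dz.
Step 2: Apply d again. Using the 1-form formula, the coefficient of dx ∧ dy in d(df) is ∂^2 f/∂x ∂y - ∂^2 f/∂y ∂x = (0) - (0) = 0 (equality of mixed partials for smooth f).
Similarly for dx ∧ dz and dy ∧ dz — all coefficients vanish. So d(df) = 0.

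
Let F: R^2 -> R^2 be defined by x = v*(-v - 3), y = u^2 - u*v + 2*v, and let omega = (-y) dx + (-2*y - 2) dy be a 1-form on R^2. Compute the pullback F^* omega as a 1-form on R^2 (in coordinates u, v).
F^* omega = (-4*u^3 + 6*u^2*v - 2*u*v^2 - 8*u*v - 4*u + 4*v^2 + 2*v) du + (2*u^3 - u^2 - 2*u*v^2 + 5*u*v + 2*u + 4*v^2 - 2*v - 4) dv

Using F^*(f dg) = (f ∘ F) d(g ∘ F), substitute each coordinate x_i by F_i(u, v) in f_i, and replace dx_i by d F_i = (∂F_i/∂u) du + (∂F_i/∂v) dv.
  For the x component: f_1(F) = -u^2 + u*v - 2*v; d F_1 = (0) du + (-2*v - 3) dv
  For the y component: f_2(F) = -2*u^2 + 2*u*v - 4*v - 2; d F_2 = (2*u - v) du + (2 - u) dv
Combining and collecting du, dv coefficients:
  coeff of du: -4*u^3 + 6*u^2*v - 2*u*v^2 - 8*u*v - 4*u + 4*v^2 + 2*v
  coeff of dv: 2*u^3 - u^2 - 2*u*v^2 + 5*u*v + 2*u + 4*v^2 - 2*v - 4
F^* omega = (-4*u^3 + 6*u^2*v - 2*u*v^2 - 8*u*v - 4*u + 4*v^2 + 2*v) du + (2*u^3 - u^2 - 2*u*v^2 + 5*u*v + 2*u + 4*v^2 - 2*v - 4) dv.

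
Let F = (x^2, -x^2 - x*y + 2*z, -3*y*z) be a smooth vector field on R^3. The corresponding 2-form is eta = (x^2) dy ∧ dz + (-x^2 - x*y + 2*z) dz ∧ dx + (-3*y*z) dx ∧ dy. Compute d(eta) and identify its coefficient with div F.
d(eta) = (x - 3*y) dx ∧ dy ∧ dz; div F = x - 3*y

For a 2-form in R^3 of the form above, applying d gives a 3-form with coefficient ∂P/∂x + ∂Q/∂y + ∂R/∂z:
  ∂P/∂x = 2*x
  ∂Q/∂y = -x
  ∂R/∂z = -3*y
Sum = x - 3*y, which is exactly div F.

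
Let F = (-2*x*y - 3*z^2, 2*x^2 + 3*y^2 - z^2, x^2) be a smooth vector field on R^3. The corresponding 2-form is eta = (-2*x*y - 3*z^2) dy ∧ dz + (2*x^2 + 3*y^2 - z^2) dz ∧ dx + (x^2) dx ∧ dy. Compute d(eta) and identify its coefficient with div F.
d(eta) = (4*y) dx ∧ dy ∧ dz; div F = 4*y

For a 2-form in R^3 of the form above, applying d gives a 3-form with coefficient ∂P/∂x + ∂Q/∂y + ∂R/∂z:
  ∂P/∂x = -2*y
  ∂Q/∂y = 6*y
  ∂R/∂z = 0
Sum = 4*y, which is exactly div F.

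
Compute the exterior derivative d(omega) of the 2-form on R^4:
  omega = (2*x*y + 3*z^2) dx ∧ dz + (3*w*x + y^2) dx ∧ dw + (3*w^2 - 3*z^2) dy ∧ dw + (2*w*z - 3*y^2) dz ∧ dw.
d(omega) = (-2*x) dx ∧ dy ∧ dz + (-2*y) dx ∧ dy ∧ dw + (-6*y + 6*z) dy ∧ dz ∧ dw

For a 2-form omega = sum_{i<j} g_{ij} dx_i ∧ dx_j, the exterior derivative is
  d(omega) = sum_{i<j} d(g_{ij}) ∧ dx_i ∧ dx_j = sum_{i<j, k} (∂g_{ij}/∂x_k) dx_k ∧ dx_i ∧ dx_j.
Expand each term, using dx_k ∧ dx_i ∧ dx_j = sgn(permutation) dx_{(a)} ∧ dx_{(b)} ∧ dx_{(c)} with (a < b < c) sorted:
  d(2*x*y + 3*z^2) includes (∂/∂y)(2*x*y + 3*z^2) dy = (2*x) dy, which multiplied by dx ∧ dz gives (-2*x) dx ∧ dy ∧ dz
  d(3*w*x + y^2) includes (∂/∂y)(3*w*x + y^2) dy = (2*y) dy, which multiplied by dx ∧ dw gives (-2*y) dx ∧ dy ∧ dw
  d(3*w^2 - 3*z^2) includes (∂/∂z)(3*w^2 - 3*z^2) dz = (-6*z) dz, which multiplied by dy ∧ dw gives (6*z) dy ∧ dz ∧ dw
  d(2*w*z - 3*y^2) includes (∂/∂y)(2*w*z - 3*y^2) dy = (-6*y) dy, which multiplied by dz ∧ dw gives (-6*y) dy ∧ dz ∧ dw
Collecting like 3-forms: d(omega) = (-2*x) dx ∧ dy ∧ dz + (-2*y) dx ∧ dy ∧ dw + (-6*y + 6*z) dy ∧ dz ∧ dw.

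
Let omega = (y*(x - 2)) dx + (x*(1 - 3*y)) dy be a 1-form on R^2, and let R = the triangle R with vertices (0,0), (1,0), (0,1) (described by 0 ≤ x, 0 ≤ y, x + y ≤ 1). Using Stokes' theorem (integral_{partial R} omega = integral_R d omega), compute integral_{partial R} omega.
integral_(partial R) omega = 5/6

Stokes: integral_partial_R omega = integral_R d omega with d omega = (∂Q/∂x - ∂P/∂y) dx ∧ dy.
  ∂Q/∂x = 1 - 3*y
  ∂P/∂y = x - 2
  integrand = ∂Q/∂x - ∂P/∂y = -x - 3*y + 3.
Integrating over R: integral_0^1 integral_0^{1-x} (-x - 3*y + 3) dy dx = 5/6.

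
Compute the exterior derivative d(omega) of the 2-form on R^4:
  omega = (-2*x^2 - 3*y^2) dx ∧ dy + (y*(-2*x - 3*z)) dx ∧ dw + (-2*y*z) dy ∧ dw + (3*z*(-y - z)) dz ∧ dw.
d(omega) = (2*x + 3*z) dx ∧ dy ∧ dw + (3*y) dx ∧ dz ∧ dw + (2*y - 3*z) dy ∧ dz ∧ dw

For a 2-form omega = sum_{i<j} g_{ij} dx_i ∧ dx_j, the exterior derivative is
  d(omega) = sum_{i<j} d(g_{ij}) ∧ dx_i ∧ dx_j = sum_{i<j, k} (∂g_{ij}/∂x_k) dx_k ∧ dx_i ∧ dx_j.
Expand each term, using dx_k ∧ dx_i ∧ dx_j = sgn(permutation) dx_{(a)} ∧ dx_{(b)} ∧ dx_{(c)} with (a < b < c) sorted:
  d(y*(-2*x - 3*z)) includes (∂/∂y)(y*(-2*x - 3*z)) dy = (-2*x - 3*z) dy, which multiplied by dx ∧ dw gives (2*x + 3*z) dx ∧ dy ∧ dw
  d(y*(-2*x - 3*z)) includes (∂/∂z)(y*(-2*x - 3*z)) dz = (-3*y) dz, which multiplied by dx ∧ dw gives (3*y) dx ∧ dz ∧ dw
  d(-2*y*z) includes (∂/∂z)(-2*y*z) dz = (-2*y) dz, which multiplied by dy ∧ dw gives (2*y) dy ∧ dz ∧ dw
  d(3*z*(-y - z)) includes (∂/∂y)(3*z*(-y - z)) dy = (-3*z) dy, which multiplied by dz ∧ dw gives (-3*z) dy ∧ dz ∧ dw
Collecting like 3-forms: d(omega) = (2*x + 3*z) dx ∧ dy ∧ dw + (3*y) dx ∧ dz ∧ dw + (2*y - 3*z) dy ∧ dz ∧ dw.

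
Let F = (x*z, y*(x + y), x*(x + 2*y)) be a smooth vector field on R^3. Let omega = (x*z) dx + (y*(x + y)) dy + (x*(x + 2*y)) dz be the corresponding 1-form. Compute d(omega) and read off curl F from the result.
d(omega) = (2*x) dy ∧ dz + (-x - 2*y) dz ∧ dx + (y) dx ∧ dy; curl F = (2*x, -x - 2*y, y)

d omega = sum_{i<j} (∂f_j/∂x_i - ∂f_i/∂x_j) dx_i ∧ dx_j. Under the identification (dy ∧ dz, dz ∧ dx, dx ∧ dy) ↔ (e_x, e_y, e_z), the coefficients are exactly the components of curl F. Compute:
  ∂R/∂y - ∂Q/∂z = (2*x) - (0) = 2*x
  ∂P/∂z - ∂R/∂x = (x) - (2*x + 2*y) = -x - 2*y
  ∂Q/∂x - ∂P/∂y = (y) - (0) = y.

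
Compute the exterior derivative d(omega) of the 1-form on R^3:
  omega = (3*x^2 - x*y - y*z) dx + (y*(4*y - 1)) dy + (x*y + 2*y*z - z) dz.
d(omega) = (x + z) dx ∧ dy + (2*y) dx ∧ dz + (x + 2*z) dy ∧ dz

For a 1-form omega = sum_i f_i dx_i, the exterior derivative is
  d(omega) = sum_{i < j} (∂f_j/∂x_i - ∂f_i/∂x_j) dx_i ∧ dx_j.
  coefficient of dx ∧ dy: ∂f_2/∂x - ∂f_1/∂y = ∂(y*(4*y - 1))/∂x - ∂(3*x^2 - x*y - y*z)/∂y = x + z
  coefficient of dx ∧ dz: ∂f_3/∂x - ∂f_1/∂z = ∂(x*y + 2*y*z - z)/∂x - ∂(3*x^2 - x*y - y*z)/∂z = 2*y
  coefficient of dy ∧ dz: ∂f_3/∂y - ∂f_2/∂z = ∂(x*y + 2*y*z - z)/∂y - ∂(y*(4*y - 1))/∂z = x + 2*z
Assembling: d(omega) = (x + z) dx ∧ dy + (2*y) dx ∧ dz + (x + 2*z) dy ∧ dz.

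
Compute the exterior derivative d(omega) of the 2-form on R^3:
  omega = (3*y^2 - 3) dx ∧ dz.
d(omega) = (-6*y) dx ∧ dy ∧ dz

For a 2-form omega = sum_{i<j} g_{ij} dx_i ∧ dx_j, the exterior derivative is
  d(omega) = sum_{i<j} d(g_{ij}) ∧ dx_i ∧ dx_j = sum_{i<j, k} (∂g_{ij}/∂x_k) dx_k ∧ dx_i ∧ dx_j.
Expand each term, using dx_k ∧ dx_i ∧ dx_j = sgn(permutation) dx_{(a)} ∧ dx_{(b)} ∧ dx_{(c)} with (a < b < c) sorted:
  d(3*y^2 - 3) includes (∂/∂y)(3*y^2 - 3) dy = (6*y) dy, which multiplied by dx ∧ dz gives (-6*y) dx ∧ dy ∧ dz
Collecting like 3-forms: d(omega) = (-6*y) dx ∧ dy ∧ dz.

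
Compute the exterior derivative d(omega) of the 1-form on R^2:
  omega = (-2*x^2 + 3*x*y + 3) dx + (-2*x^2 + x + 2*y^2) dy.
d(omega) = (1 - 7*x) dx ∧ dy

For a 1-form omega = sum_i f_i dx_i, the exterior derivative is
  d(omega) = sum_{i < j} (∂f_j/∂x_i - ∂f_i/∂x_j) dx_i ∧ dx_j.
  coefficient of dx ∧ dy: ∂f_2/∂x - ∂f_1/∂y = ∂(-2*x^2 + x + 2*y^2)/∂x - ∂(-2*x^2 + 3*x*y + 3)/∂y = 1 - 7*x
Assembling: d(omega) = (1 - 7*x) dx ∧ dy.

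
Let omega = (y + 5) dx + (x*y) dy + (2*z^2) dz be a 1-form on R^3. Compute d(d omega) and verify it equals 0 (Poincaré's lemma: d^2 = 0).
d(d omega) = 0

Step 1: d omega = sum_{i<j} (∂f_j/∂x_i - ∂f_i/∂x_j) dx_i ∧ dx_j:
  coeff of dx ∧ dy: y - 1
  coeff of dx ∧ dz: 0
  coeff of dy ∧ dz: 0
Step 2: Apply d again to each 2-form coefficient. The only possible 3-form in R^3 is dx ∧ dy ∧ dz, with coefficient
  ∂(coeff of dy∧dz)/∂x - ∂(coeff of dx∧dz)/∂y + ∂(coeff of dx∧dy)/∂z
  = ∂/∂x (0) - ∂/∂y (0) + ∂/∂z (y - 1).
Each of these terms simplifies to sums of mixed partials that cancel in pairs. The result is 0 (by equality of mixed partials for smooth functions — Schwarz / Clairaut).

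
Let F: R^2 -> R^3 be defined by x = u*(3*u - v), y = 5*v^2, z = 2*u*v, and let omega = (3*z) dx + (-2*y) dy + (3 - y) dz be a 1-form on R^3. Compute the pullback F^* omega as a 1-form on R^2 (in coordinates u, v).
F^* omega = (2*v*(18*u^2 - 3*u*v - 5*v^2 + 3)) du + (-6*u^2*v - 10*u*v^2 + 6*u - 100*v^3) dv

Using F^*(f dg) = (f ∘ F) d(g ∘ F), substitute each coordinate x_i by F_i(u, v) in f_i, and replace dx_i by d F_i = (∂F_i/∂u) du + (∂F_i/∂v) dv.
  For the x component: f_1(F) = 6*u*v; d F_1 = (6*u - v) du + (-u) dv
  For the y component: f_2(F) = -10*v^2; d F_2 = (0) du + (10*v) dv
  For the z component: f_3(F) = 3 - 5*v^2; d F_3 = (2*v) du + (2*u) dv
Combining and collecting du, dv coefficients:
  coeff of du: 2*v*(18*u^2 - 3*u*v - 5*v^2 + 3)
  coeff of dv: -6*u^2*v - 10*u*v^2 + 6*u - 100*v^3
F^* omega = (2*v*(18*u^2 - 3*u*v - 5*v^2 + 3)) du + (-6*u^2*v - 10*u*v^2 + 6*u - 100*v^3) dv.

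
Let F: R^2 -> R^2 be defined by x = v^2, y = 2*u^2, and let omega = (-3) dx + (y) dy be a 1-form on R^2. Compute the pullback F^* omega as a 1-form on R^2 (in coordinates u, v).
F^* omega = (8*u^3) du + (-6*v) dv

Using F^*(f dg) = (f ∘ F) d(g ∘ F), substitute each coordinate x_i by F_i(u, v) in f_i, and replace dx_i by d F_i = (∂F_i/∂u) du + (∂F_i/∂v) dv.
  For the x component: f_1(F) = -3; d F_1 = (0) du + (2*v) dv
  For the y component: f_2(F) = 2*u^2; d F_2 = (4*u) du + (0) dv
Combining and collecting du, dv coefficients:
  coeff of du: 8*u^3
  coeff of dv: -6*v
F^* omega = (8*u^3) du + (-6*v) dv.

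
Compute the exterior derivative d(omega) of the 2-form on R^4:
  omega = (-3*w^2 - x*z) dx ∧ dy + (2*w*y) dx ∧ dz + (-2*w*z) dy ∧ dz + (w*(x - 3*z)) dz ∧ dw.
d(omega) = (-2*w - x) dx ∧ dy ∧ dz + (-6*w) dx ∧ dy ∧ dw + (w + 2*y) dx ∧ dz ∧ dw + (-2*z) dy ∧ dz ∧ dw

For a 2-form omega = sum_{i<j} g_{ij} dx_i ∧ dx_j, the exterior derivative is
  d(omega) = sum_{i<j} d(g_{ij}) ∧ dx_i ∧ dx_j = sum_{i<j, k} (∂g_{ij}/∂x_k) dx_k ∧ dx_i ∧ dx_j.
Expand each term, using dx_k ∧ dx_i ∧ dx_j = sgn(permutation) dx_{(a)} ∧ dx_{(b)} ∧ dx_{(c)} with (a < b < c) sorted:
  d(-3*w^2 - x*z) includes (∂/∂z)(-3*w^2 - x*z) dz = (-x) dz, which multiplied by dx ∧ dy gives (-x) dx ∧ dy ∧ dz
  d(-3*w^2 - x*z) includes (∂/∂w)(-3*w^2 - x*z) dw = (-6*w) dw, which multiplied by dx ∧ dy gives (-6*w) dx ∧ dy ∧ dw
  d(2*w*y) includes (∂/∂y)(2*w*y) dy = (2*w) dy, which multiplied by dx ∧ dz gives (-2*w) dx ∧ dy ∧ dz
  d(2*w*y) includes (∂/∂w)(2*w*y) dw = (2*y) dw, which multiplied by dx ∧ dz gives (2*y) dx ∧ dz ∧ dw
  d(-2*w*z) includes (∂/∂w)(-2*w*z) dw = (-2*z) dw, which multiplied by dy ∧ dz gives (-2*z) dy ∧ dz ∧ dw
  d(w*(x - 3*z)) includes (∂/∂x)(w*(x - 3*z)) dx = (w) dx, which multiplied by dz ∧ dw gives (w) dx ∧ dz ∧ dw
Collecting like 3-forms: d(omega) = (-2*w - x) dx ∧ dy ∧ dz + (-6*w) dx ∧ dy ∧ dw + (w + 2*y) dx ∧ dz ∧ dw + (-2*z) dy ∧ dz ∧ dw.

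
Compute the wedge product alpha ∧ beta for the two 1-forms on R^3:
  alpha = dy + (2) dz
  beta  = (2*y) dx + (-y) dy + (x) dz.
alpha ∧ beta = (-2*y) dx ∧ dy + (x + 2*y) dy ∧ dz + (-4*y) dx ∧ dz

Distribute the wedge, using dx_i ∧ dx_j = -dx_j ∧ dx_i and dx_i ∧ dx_i = 0. For each pair (i, j) with i < j, the coefficient of dx_i ∧ dx_j in alpha ∧ beta is (alpha_i * beta_j - alpha_j * beta_i). Collecting: alpha ∧ beta = (-2*y) dx ∧ dy + (x + 2*y) dy ∧ dz + (-4*y) dx ∧ dz.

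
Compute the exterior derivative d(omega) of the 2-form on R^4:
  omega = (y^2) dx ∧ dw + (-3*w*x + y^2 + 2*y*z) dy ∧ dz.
d(omega) = (-2*y) dx ∧ dy ∧ dw + (-3*w) dx ∧ dy ∧ dz + (-3*x) dy ∧ dz ∧ dw

For a 2-form omega = sum_{i<j} g_{ij} dx_i ∧ dx_j, the exterior derivative is
  d(omega) = sum_{i<j} d(g_{ij}) ∧ dx_i ∧ dx_j = sum_{i<j, k} (∂g_{ij}/∂x_k) dx_k ∧ dx_i ∧ dx_j.
Expand each term, using dx_k ∧ dx_i ∧ dx_j = sgn(permutation) dx_{(a)} ∧ dx_{(b)} ∧ dx_{(c)} with (a < b < c) sorted:
  d(y^2) includes (∂/∂y)(y^2) dy = (2*y) dy, which multiplied by dx ∧ dw gives (-2*y) dx ∧ dy ∧ dw
  d(-3*w*x + y^2 + 2*y*z) includes (∂/∂x)(-3*w*x + y^2 + 2*y*z) dx = (-3*w) dx, which multiplied by dy ∧ dz gives (-3*w) dx ∧ dy ∧ dz
  d(-3*w*x + y^2 + 2*y*z) includes (∂/∂w)(-3*w*x + y^2 + 2*y*z) dw = (-3*x) dw, which multiplied by dy ∧ dz gives (-3*x) dy ∧ dz ∧ dw
Collecting like 3-forms: d(omega) = (-2*y) dx ∧ dy ∧ dw + (-3*w) dx ∧ dy ∧ dz + (-3*x) dy ∧ dz ∧ dw.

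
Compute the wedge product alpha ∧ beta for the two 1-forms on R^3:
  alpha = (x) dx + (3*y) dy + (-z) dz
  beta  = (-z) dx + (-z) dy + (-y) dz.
alpha ∧ beta = (z*(-x + 3*y)) dx ∧ dy + (-x*y - z^2) dx ∧ dz + (-3*y^2 - z^2) dy ∧ dz

Distribute the wedge, using dx_i ∧ dx_j = -dx_j ∧ dx_i and dx_i ∧ dx_i = 0. For each pair (i, j) with i < j, the coefficient of dx_i ∧ dx_j in alpha ∧ beta is (alpha_i * beta_j - alpha_j * beta_i). Collecting: alpha ∧ beta = (z*(-x + 3*y)) dx ∧ dy + (-x*y - z^2) dx ∧ dz + (-3*y^2 - z^2) dy ∧ dz.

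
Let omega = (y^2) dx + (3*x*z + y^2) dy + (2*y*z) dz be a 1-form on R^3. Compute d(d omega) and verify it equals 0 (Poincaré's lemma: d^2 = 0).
d(d omega) = 0

Step 1: d omega = sum_{i<j} (∂f_j/∂x_i - ∂f_i/∂x_j) dx_i ∧ dx_j:
  coeff of dx ∧ dy: -2*y + 3*z
  coeff of dx ∧ dz: 0
  coeff of dy ∧ dz: -3*x + 2*z
Step 2: Apply d again to each 2-form coefficient. The only possible 3-form in R^3 is dx ∧ dy ∧ dz, with coefficient
  ∂(coeff of dy∧dz)/∂x - ∂(coeff of dx∧dz)/∂y + ∂(coeff of dx∧dy)/∂z
  = ∂/∂x (-3*x + 2*z) - ∂/∂y (0) + ∂/∂z (-2*y + 3*z).
Each of these terms simplifies to sums of mixed partials that cancel in pairs. The result is 0 (by equality of mixed partials for smooth functions — Schwarz / Clairaut).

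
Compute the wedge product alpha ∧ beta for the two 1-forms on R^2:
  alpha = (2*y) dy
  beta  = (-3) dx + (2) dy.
alpha ∧ beta = (6*y) dx ∧ dy

Distribute the wedge, using dx_i ∧ dx_j = -dx_j ∧ dx_i and dx_i ∧ dx_i = 0. For each pair (i, j) with i < j, the coefficient of dx_i ∧ dx_j in alpha ∧ beta is (alpha_i * beta_j - alpha_j * beta_i). Collecting: alpha ∧ beta = (6*y) dx ∧ dy.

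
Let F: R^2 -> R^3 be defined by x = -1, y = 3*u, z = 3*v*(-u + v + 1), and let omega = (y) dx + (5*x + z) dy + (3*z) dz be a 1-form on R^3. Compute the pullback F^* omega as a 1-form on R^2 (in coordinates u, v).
F^* omega = (27*u*v^2 - 9*u*v - 27*v^3 - 18*v^2 + 9*v - 15) du + (27*v*(u^2 - 3*u*v - 2*u + 2*v^2 + 3*v + 1)) dv

Using F^*(f dg) = (f ∘ F) d(g ∘ F), substitute each coordinate x_i by F_i(u, v) in f_i, and replace dx_i by d F_i = (∂F_i/∂u) du + (∂F_i/∂v) dv.
  For the x component: f_1(F) = 3*u; d F_1 = (0) du + (0) dv
  For the y component: f_2(F) = -3*u*v + 3*v^2 + 3*v - 5; d F_2 = (3) du + (0) dv
  For the z component: f_3(F) = 9*v*(-u + v + 1); d F_3 = (-3*v) du + (-3*u + 6*v + 3) dv
Combining and collecting du, dv coefficients:
  coeff of du: 27*u*v^2 - 9*u*v - 27*v^3 - 18*v^2 + 9*v - 15
  coeff of dv: 27*v*(u^2 - 3*u*v - 2*u + 2*v^2 + 3*v + 1)
F^* omega = (27*u*v^2 - 9*u*v - 27*v^3 - 18*v^2 + 9*v - 15) du + (27*v*(u^2 - 3*u*v - 2*u + 2*v^2 + 3*v + 1)) dv.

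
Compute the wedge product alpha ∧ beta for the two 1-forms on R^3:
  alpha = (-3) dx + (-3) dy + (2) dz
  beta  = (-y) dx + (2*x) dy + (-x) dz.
alpha ∧ beta = (-6*x - 3*y) dx ∧ dy + (3*x + 2*y) dx ∧ dz + (-x) dy ∧ dz

Distribute the wedge, using dx_i ∧ dx_j = -dx_j ∧ dx_i and dx_i ∧ dx_i = 0. For each pair (i, j) with i < j, the coefficient of dx_i ∧ dx_j in alpha ∧ beta is (alpha_i * beta_j - alpha_j * beta_i). Collecting: alpha ∧ beta = (-6*x - 3*y) dx ∧ dy + (3*x + 2*y) dx ∧ dz + (-x) dy ∧ dz.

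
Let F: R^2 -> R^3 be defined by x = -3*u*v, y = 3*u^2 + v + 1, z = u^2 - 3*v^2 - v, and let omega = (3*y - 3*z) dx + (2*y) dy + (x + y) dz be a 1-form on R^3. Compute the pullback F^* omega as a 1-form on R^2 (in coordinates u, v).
F^* omega = (42*u^3 - 24*u^2*v + 14*u*v + 14*u - 27*v^3 - 18*v^2 - 9*v) du + (-18*u^3 - 18*u^2*v + 3*u^2 - 9*u*v^2 - 15*u*v - 9*u - 6*v^2 - 5*v + 1) dv

Using F^*(f dg) = (f ∘ F) d(g ∘ F), substitute each coordinate x_i by F_i(u, v) in f_i, and replace dx_i by d F_i = (∂F_i/∂u) du + (∂F_i/∂v) dv.
  For the x component: f_1(F) = 6*u^2 + 9*v^2 + 6*v + 3; d F_1 = (-3*v) du + (-3*u) dv
  For the y component: f_2(F) = 6*u^2 + 2*v + 2; d F_2 = (6*u) du + (1) dv
  For the z component: f_3(F) = 3*u^2 - 3*u*v + v + 1; d F_3 = (2*u) du + (-6*v - 1) dv
Combining and collecting du, dv coefficients:
  coeff of du: 42*u^3 - 24*u^2*v + 14*u*v + 14*u - 27*v^3 - 18*v^2 - 9*v
  coeff of dv: -18*u^3 - 18*u^2*v + 3*u^2 - 9*u*v^2 - 15*u*v - 9*u - 6*v^2 - 5*v + 1
F^* omega = (42*u^3 - 24*u^2*v + 14*u*v + 14*u - 27*v^3 - 18*v^2 - 9*v) du + (-18*u^3 - 18*u^2*v + 3*u^2 - 9*u*v^2 - 15*u*v - 9*u - 6*v^2 - 5*v + 1) dv.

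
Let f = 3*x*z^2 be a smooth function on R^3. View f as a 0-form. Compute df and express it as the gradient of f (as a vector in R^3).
df = (3*z^2) dx + (0) dy + (6*x*z) dz; grad f = (3*z^2, 0, 6*x*z)

For a 0-form f, d f = (∂f/∂x) dx + (∂f/∂y) dy + (∂f/∂z) dz. The components of the vector representation are exactly the entries of grad f in Cartesian coordinates:
  ∂f/∂x = 3*z^2
  ∂f/∂y = 0
  ∂f/∂z = 6*x*z.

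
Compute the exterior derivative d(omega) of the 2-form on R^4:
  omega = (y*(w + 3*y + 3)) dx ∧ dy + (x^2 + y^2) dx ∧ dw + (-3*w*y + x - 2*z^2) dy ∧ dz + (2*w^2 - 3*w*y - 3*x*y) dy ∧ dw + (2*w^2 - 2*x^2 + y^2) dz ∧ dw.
d(omega) = (-4*y) dx ∧ dy ∧ dw + (1) dx ∧ dy ∧ dz + (-y) dy ∧ dz ∧ dw + (-4*x) dx ∧ dz ∧ dw

For a 2-form omega = sum_{i<j} g_{ij} dx_i ∧ dx_j, the exterior derivative is
  d(omega) = sum_{i<j} d(g_{ij}) ∧ dx_i ∧ dx_j = sum_{i<j, k} (∂g_{ij}/∂x_k) dx_k ∧ dx_i ∧ dx_j.
Expand each term, using dx_k ∧ dx_i ∧ dx_j = sgn(permutation) dx_{(a)} ∧ dx_{(b)} ∧ dx_{(c)} with (a < b < c) sorted:
  d(y*(w + 3*y + 3)) includes (∂/∂w)(y*(w + 3*y + 3)) dw = (y) dw, which multiplied by dx ∧ dy gives (y) dx ∧ dy ∧ dw
  d(x^2 + y^2) includes (∂/∂y)(x^2 + y^2) dy = (2*y) dy, which multiplied by dx ∧ dw gives (-2*y) dx ∧ dy ∧ dw
  d(-3*w*y + x - 2*z^2) includes (∂/∂x)(-3*w*y + x - 2*z^2) dx = (1) dx, which multiplied by dy ∧ dz gives (1) dx ∧ dy ∧ dz
  d(-3*w*y + x - 2*z^2) includes (∂/∂w)(-3*w*y + x - 2*z^2) dw = (-3*y) dw, which multiplied by dy ∧ dz gives (-3*y) dy ∧ dz ∧ dw
  d(2*w^2 - 3*w*y - 3*x*y) includes (∂/∂x)(2*w^2 - 3*w*y - 3*x*y) dx = (-3*y) dx, which multiplied by dy ∧ dw gives (-3*y) dx ∧ dy ∧ dw
  d(2*w^2 - 2*x^2 + y^2) includes (∂/∂x)(2*w^2 - 2*x^2 + y^2) dx = (-4*x) dx, which multiplied by dz ∧ dw gives (-4*x) dx ∧ dz ∧ dw
  d(2*w^2 - 2*x^2 + y^2) includes (∂/∂y)(2*w^2 - 2*x^2 + y^2) dy = (2*y) dy, which multiplied by dz ∧ dw gives (2*y) dy ∧ dz ∧ dw
Collecting like 3-forms: d(omega) = (-4*y) dx ∧ dy ∧ dw + (1) dx ∧ dy ∧ dz + (-y) dy ∧ dz ∧ dw + (-4*x) dx ∧ dz ∧ dw.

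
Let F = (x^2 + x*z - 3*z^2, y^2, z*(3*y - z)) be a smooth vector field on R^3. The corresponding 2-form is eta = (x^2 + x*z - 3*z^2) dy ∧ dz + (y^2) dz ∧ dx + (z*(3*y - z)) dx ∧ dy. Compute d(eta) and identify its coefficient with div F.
d(eta) = (2*x + 5*y - z) dx ∧ dy ∧ dz; div F = 2*x + 5*y - z

For a 2-form in R^3 of the form above, applying d gives a 3-form with coefficient ∂P/∂x + ∂Q/∂y + ∂R/∂z:
  ∂P/∂x = 2*x + z
  ∂Q/∂y = 2*y
  ∂R/∂z = 3*y - 2*z
Sum = 2*x + 5*y - z, which is exactly div F.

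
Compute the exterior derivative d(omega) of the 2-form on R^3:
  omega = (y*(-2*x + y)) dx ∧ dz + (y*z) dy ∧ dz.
d(omega) = (2*x - 2*y) dx ∧ dy ∧ dz

For a 2-form omega = sum_{i<j} g_{ij} dx_i ∧ dx_j, the exterior derivative is
  d(omega) = sum_{i<j} d(g_{ij}) ∧ dx_i ∧ dx_j = sum_{i<j, k} (∂g_{ij}/∂x_k) dx_k ∧ dx_i ∧ dx_j.
Expand each term, using dx_k ∧ dx_i ∧ dx_j = sgn(permutation) dx_{(a)} ∧ dx_{(b)} ∧ dx_{(c)} with (a < b < c) sorted:
  d(y*(-2*x + y)) includes (∂/∂y)(y*(-2*x + y)) dy = (-2*x + 2*y) dy, which multiplied by dx ∧ dz gives (2*x - 2*y) dx ∧ dy ∧ dz
Collecting like 3-forms: d(omega) = (2*x - 2*y) dx ∧ dy ∧ dz.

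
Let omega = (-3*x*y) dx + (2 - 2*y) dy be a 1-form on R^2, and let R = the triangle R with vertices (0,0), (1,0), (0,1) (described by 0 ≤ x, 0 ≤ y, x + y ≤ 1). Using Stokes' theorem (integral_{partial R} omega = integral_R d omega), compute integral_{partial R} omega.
integral_(partial R) omega = 1/2

Stokes: integral_partial_R omega = integral_R d omega with d omega = (∂Q/∂x - ∂P/∂y) dx ∧ dy.
  ∂Q/∂x = 0
  ∂P/∂y = -3*x
  integrand = ∂Q/∂x - ∂P/∂y = 3*x.
Integrating over R: integral_0^1 integral_0^{1-x} (3*x) dy dx = 1/2.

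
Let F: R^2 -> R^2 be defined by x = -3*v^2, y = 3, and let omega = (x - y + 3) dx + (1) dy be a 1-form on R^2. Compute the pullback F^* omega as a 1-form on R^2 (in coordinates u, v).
F^* omega = (18*v^3) dv

Using F^*(f dg) = (f ∘ F) d(g ∘ F), substitute each coordinate x_i by F_i(u, v) in f_i, and replace dx_i by d F_i = (∂F_i/∂u) du + (∂F_i/∂v) dv.
  For the x component: f_1(F) = -3*v^2; d F_1 = (0) du + (-6*v) dv
  For the y component: f_2(F) = 1; d F_2 = (0) du + (0) dv
Combining and collecting du, dv coefficients:
  coeff of du: 0
  coeff of dv: 18*v^3
F^* omega = (18*v^3) dv.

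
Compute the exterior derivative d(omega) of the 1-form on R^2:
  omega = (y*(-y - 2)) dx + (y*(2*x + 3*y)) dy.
d(omega) = (4*y + 2) dx ∧ dy

For a 1-form omega = sum_i f_i dx_i, the exterior derivative is
  d(omega) = sum_{i < j} (∂f_j/∂x_i - ∂f_i/∂x_j) dx_i ∧ dx_j.
  coefficient of dx ∧ dy: ∂f_2/∂x - ∂f_1/∂y = ∂(y*(2*x + 3*y))/∂x - ∂(y*(-y - 2))/∂y = 4*y + 2
Assembling: d(omega) = (4*y + 2) dx ∧ dy.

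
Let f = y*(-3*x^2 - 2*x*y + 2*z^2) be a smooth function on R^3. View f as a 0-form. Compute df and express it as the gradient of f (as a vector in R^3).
df = (2*y*(-3*x - y)) dx + (-3*x^2 - 4*x*y + 2*z^2) dy + (4*y*z) dz; grad f = (2*y*(-3*x - y), -3*x^2 - 4*x*y + 2*z^2, 4*y*z)

For a 0-form f, d f = (∂f/∂x) dx + (∂f/∂y) dy + (∂f/∂z) dz. The components of the vector representation are exactly the entries of grad f in Cartesian coordinates:
  ∂f/∂x = 2*y*(-3*x - y)
  ∂f/∂y = -3*x^2 - 4*x*y + 2*z^2
  ∂f/∂z = 4*y*z.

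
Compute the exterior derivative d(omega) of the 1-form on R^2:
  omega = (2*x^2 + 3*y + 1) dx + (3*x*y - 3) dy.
d(omega) = (3*y - 3) dx ∧ dy

For a 1-form omega = sum_i f_i dx_i, the exterior derivative is
  d(omega) = sum_{i < j} (∂f_j/∂x_i - ∂f_i/∂x_j) dx_i ∧ dx_j.
  coefficient of dx ∧ dy: ∂f_2/∂x - ∂f_1/∂y = ∂(3*x*y - 3)/∂x - ∂(2*x^2 + 3*y + 1)/∂y = 3*y - 3
Assembling: d(omega) = (3*y - 3) dx ∧ dy.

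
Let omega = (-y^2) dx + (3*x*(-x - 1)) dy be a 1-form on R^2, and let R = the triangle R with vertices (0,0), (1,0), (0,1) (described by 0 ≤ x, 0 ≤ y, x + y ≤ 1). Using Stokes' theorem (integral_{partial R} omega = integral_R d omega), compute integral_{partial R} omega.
integral_(partial R) omega = -13/6

Stokes: integral_partial_R omega = integral_R d omega with d omega = (∂Q/∂x - ∂P/∂y) dx ∧ dy.
  ∂Q/∂x = -6*x - 3
  ∂P/∂y = -2*y
  integrand = ∂Q/∂x - ∂P/∂y = -6*x + 2*y - 3.
Integrating over R: integral_0^1 integral_0^{1-x} (-6*x + 2*y - 3) dy dx = -13/6.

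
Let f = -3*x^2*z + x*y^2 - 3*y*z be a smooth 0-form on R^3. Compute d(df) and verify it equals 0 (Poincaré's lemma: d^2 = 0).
d(df) = 0

Step 1: df = sum_i (∂f/∂x_i) dx_i = (-6*x*z + y^2) dx + (2*x*y - 3*z) dy + (-3*x^2 - 3*y) dz.
Step 2: Apply d again. Using the 1-form formula, the coefficient of dx ∧ dy in d(df) is ∂^2 f/∂x ∂y - ∂^2 f/∂y ∂x = (2*y) - (2*y) = 0 (equality of mixed partials for smooth f).
Similarly for dx ∧ dz and dy ∧ dz — all coefficients vanish. So d(df) = 0.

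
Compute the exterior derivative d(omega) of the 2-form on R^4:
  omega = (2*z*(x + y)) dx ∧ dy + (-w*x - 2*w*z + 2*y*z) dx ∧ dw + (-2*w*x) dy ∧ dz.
d(omega) = (-2*w + 2*x + 2*y) dx ∧ dy ∧ dz + (-2*z) dx ∧ dy ∧ dw + (2*w - 2*y) dx ∧ dz ∧ dw + (-2*x) dy ∧ dz ∧ dw

For a 2-form omega = sum_{i<j} g_{ij} dx_i ∧ dx_j, the exterior derivative is
  d(omega) = sum_{i<j} d(g_{ij}) ∧ dx_i ∧ dx_j = sum_{i<j, k} (∂g_{ij}/∂x_k) dx_k ∧ dx_i ∧ dx_j.
Expand each term, using dx_k ∧ dx_i ∧ dx_j = sgn(permutation) dx_{(a)} ∧ dx_{(b)} ∧ dx_{(c)} with (a < b < c) sorted:
  d(2*z*(x + y)) includes (∂/∂z)(2*z*(x + y)) dz = (2*x + 2*y) dz, which multiplied by dx ∧ dy gives (2*x + 2*y) dx ∧ dy ∧ dz
  d(-w*x - 2*w*z + 2*y*z) includes (∂/∂y)(-w*x - 2*w*z + 2*y*z) dy = (2*z) dy, which multiplied by dx ∧ dw gives (-2*z) dx ∧ dy ∧ dw
  d(-w*x - 2*w*z + 2*y*z) includes (∂/∂z)(-w*x - 2*w*z + 2*y*z) dz = (-2*w + 2*y) dz, which multiplied by dx ∧ dw gives (2*w - 2*y) dx ∧ dz ∧ dw
  d(-2*w*x) includes (∂/∂x)(-2*w*x) dx = (-2*w) dx, which multiplied by dy ∧ dz gives (-2*w) dx ∧ dy ∧ dz
  d(-2*w*x) includes (∂/∂w)(-2*w*x) dw = (-2*x) dw, which multiplied by dy ∧ dz gives (-2*x) dy ∧ dz ∧ dw
Collecting like 3-forms: d(omega) = (-2*w + 2*x + 2*y) dx ∧ dy ∧ dz + (-2*z) dx ∧ dy ∧ dw + (2*w - 2*y) dx ∧ dz ∧ dw + (-2*x) dy ∧ dz ∧ dw.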